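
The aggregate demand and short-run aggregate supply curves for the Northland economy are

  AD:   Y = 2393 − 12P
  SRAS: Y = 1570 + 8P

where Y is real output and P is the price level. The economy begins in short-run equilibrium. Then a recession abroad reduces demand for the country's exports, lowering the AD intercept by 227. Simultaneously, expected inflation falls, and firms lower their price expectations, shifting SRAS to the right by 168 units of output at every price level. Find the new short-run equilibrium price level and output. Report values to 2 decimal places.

P = 21.40, Y = 1909.20

After both shocks: AD is Y = 2166 − 12P and SRAS is Y = 1738 + 8P.
Setting them equal: 428 = 20P, so P = 21.40.
Substituting into AD, Y = 1909.20.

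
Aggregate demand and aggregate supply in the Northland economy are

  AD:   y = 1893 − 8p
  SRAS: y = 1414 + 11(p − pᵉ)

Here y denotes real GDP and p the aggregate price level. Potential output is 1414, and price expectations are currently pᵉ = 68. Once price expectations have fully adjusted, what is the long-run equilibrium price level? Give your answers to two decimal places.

Short run: with pᵉ = 68, SRAS is y = 666 + 11p. Setting AD = SRAS gives 1227 = 19p, so p = 64.58 and y = 1893 − 8p = 1376.37.
Output 1376.37 is below potential 1414, so over time expected prices fall and SRAS shifts right until y returns to 1414.
Long run: y = 1414 on the AD curve gives 1414 = 1893 − 8p, so p = 59.88.

Long-run p = 59.88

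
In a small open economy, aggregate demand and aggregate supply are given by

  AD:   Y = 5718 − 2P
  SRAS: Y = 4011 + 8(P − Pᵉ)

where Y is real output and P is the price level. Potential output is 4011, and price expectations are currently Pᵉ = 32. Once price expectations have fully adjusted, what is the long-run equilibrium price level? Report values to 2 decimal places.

Long-run P = 853.50

Short run: with Pᵉ = 32, SRAS is Y = 3755 + 8P. Setting AD = SRAS gives 1963 = 10P, so P = 196.30 and Y = 5718 − 2P = 5325.40.
Output 5325.40 is above potential 4011, so over time expected prices rise and SRAS shifts left until Y returns to 4011.
Long run: Y = 4011 on the AD curve gives 4011 = 5718 − 2P, so P = 853.50.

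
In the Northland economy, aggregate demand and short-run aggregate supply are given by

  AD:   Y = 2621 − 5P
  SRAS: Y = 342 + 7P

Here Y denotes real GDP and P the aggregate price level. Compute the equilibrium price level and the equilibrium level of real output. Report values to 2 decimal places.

P = 189.92, Y = 1671.42

Set AD = SRAS: 2621 − 5P = 342 + 7P, so 2279 = 12P and P = 189.92.
Substituting into AD, Y = 2621 − 5P = 1671.42.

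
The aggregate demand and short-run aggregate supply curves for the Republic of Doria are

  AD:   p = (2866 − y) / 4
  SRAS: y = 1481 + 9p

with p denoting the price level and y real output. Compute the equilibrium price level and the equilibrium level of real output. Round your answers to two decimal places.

p = 106.54, y = 2439.85

Rearrange AD to y = 2866 − 4p.
Set AD = SRAS: 2866 − 4p = 1481 + 9p, so 1385 = 13p and p = 106.54.
Substituting into AD, y = 2866 − 4p = 2439.85.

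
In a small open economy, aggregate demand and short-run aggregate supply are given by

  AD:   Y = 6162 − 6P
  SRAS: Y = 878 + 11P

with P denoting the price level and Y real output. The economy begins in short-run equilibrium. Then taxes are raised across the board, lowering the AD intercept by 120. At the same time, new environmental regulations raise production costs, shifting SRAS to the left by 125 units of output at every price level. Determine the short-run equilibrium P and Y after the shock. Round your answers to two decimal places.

P = 311.12, Y = 4175.29

After both shocks: AD is Y = 6042 − 6P and SRAS is Y = 753 + 11P.
Setting them equal: 5289 = 17P, so P = 311.12.
Substituting into AD, Y = 4175.29.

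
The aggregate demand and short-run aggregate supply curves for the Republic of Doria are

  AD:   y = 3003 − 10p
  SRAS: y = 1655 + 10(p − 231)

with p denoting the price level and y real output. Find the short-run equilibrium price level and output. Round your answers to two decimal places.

Write SRAS as y = 1655 + 10p − 2310 = 10p − 655.
Set AD = SRAS: 3003 − 10p = 10p − 655, so 3658 = 20p and p = 182.90.
Substituting into AD, y = 3003 − 10p = 1174.00.

p = 182.90, y = 1174.00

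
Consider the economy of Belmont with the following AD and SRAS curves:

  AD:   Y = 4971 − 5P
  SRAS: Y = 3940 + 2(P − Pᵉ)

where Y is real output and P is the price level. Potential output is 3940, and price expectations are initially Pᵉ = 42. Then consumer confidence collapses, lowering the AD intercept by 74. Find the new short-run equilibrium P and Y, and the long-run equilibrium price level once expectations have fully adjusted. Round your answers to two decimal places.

Short run: P = 148.71, Y = 4153.43. Long run: P = 191.40.

AD shifts left: new AD is Y = 4897 − 5P. With Pᵉ = 42, SRAS is Y = 3856 + 2P.
Short run: 4897 − 5P = 3856 + 2P gives 1041 = 7P, so P = 148.71 and Y = 4897 − 5P = 4153.43.
Y = 4153.43 is above potential 3940; expectations adjust and SRAS shifts left until Y = 3940.
Long run: on the new AD curve, 3940 = 4897 − 5P gives P = 191.40.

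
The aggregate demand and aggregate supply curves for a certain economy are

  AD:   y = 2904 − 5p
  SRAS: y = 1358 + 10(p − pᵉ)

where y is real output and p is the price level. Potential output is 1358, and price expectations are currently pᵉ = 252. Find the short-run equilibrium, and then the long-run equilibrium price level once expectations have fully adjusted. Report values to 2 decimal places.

Short run: with pᵉ = 252, SRAS is y = 10p − 1162. Setting AD = SRAS gives 4066 = 15p, so p = 271.07 and y = 2904 − 5p = 1548.67.
Output 1548.67 is above potential 1358, so over time expected prices rise and SRAS shifts left until y returns to 1358.
Long run: y = 1358 on the AD curve gives 1358 = 2904 − 5p, so p = 309.20.

Short run: p = 271.07, y = 1548.67. Long run: p = 309.20.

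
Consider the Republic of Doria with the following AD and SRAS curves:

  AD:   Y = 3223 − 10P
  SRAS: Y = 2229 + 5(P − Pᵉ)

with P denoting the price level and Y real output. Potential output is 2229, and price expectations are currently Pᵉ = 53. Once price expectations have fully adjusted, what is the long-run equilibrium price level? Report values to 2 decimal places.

Long-run P = 99.40

Short run: with Pᵉ = 53, SRAS is Y = 1964 + 5P. Setting AD = SRAS gives 1259 = 15P, so P = 83.93 and Y = 3223 − 10P = 2383.67.
Output 2383.67 is above potential 2229, so over time expected prices rise and SRAS shifts left until Y returns to 2229.
Long run: Y = 2229 on the AD curve gives 2229 = 3223 − 10P, so P = 99.40.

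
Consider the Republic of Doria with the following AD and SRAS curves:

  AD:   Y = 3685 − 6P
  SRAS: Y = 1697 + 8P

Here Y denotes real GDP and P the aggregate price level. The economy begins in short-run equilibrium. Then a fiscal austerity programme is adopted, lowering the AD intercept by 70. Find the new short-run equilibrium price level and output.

P = 137, Y = 2793

This is a negative demand shock: AD shifts left.
New AD: Y = 3615 − 6P.
Set AD = SRAS: 3615 − 6P = 1697 + 8P, so 1918 = 14P and P = 137.
Y = 3615 − 6·137 = 2793.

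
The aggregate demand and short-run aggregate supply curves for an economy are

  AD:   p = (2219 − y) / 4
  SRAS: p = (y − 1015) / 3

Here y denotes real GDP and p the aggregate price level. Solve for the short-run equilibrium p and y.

p = 172, y = 1531

Rearrange AD to y = 2219 − 4p.
Rearrange SRAS to y = 1015 + 3p.
Set AD = SRAS: 2219 − 4p = 1015 + 3p, so 1204 = 7p and p = 172.
Then y = 2219 − 4·172 = 1531.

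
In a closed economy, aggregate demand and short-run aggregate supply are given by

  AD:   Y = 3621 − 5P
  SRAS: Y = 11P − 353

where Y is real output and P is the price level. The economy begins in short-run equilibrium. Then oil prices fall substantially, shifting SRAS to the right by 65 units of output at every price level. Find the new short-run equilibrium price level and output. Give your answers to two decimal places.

P = 244.31, Y = 2399.44

This is a positive supply shock: SRAS shifts right.
New SRAS: Y = 11P − 288.
Set AD = SRAS: 3621 − 5P = 11P − 288, so 3909 = 16P and P = 244.31.
Substituting into AD, Y = 2399.44.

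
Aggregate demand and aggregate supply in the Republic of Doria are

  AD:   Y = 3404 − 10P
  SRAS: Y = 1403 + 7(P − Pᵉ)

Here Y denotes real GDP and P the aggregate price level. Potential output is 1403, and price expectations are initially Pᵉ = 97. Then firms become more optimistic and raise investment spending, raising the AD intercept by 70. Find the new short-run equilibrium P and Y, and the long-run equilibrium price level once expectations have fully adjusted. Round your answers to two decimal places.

AD shifts right: new AD is Y = 3474 − 10P. With Pᵉ = 97, SRAS is Y = 724 + 7P.
Short run: 3474 − 10P = 724 + 7P gives 2750 = 17P, so P = 161.76 and Y = 3474 − 10P = 1856.35.
Y = 1856.35 is above potential 1403; expectations adjust and SRAS shifts left until Y = 1403.
Long run: on the new AD curve, 1403 = 3474 − 10P gives P = 207.10.

Short run: P = 161.76, Y = 1856.35. Long run: P = 207.10.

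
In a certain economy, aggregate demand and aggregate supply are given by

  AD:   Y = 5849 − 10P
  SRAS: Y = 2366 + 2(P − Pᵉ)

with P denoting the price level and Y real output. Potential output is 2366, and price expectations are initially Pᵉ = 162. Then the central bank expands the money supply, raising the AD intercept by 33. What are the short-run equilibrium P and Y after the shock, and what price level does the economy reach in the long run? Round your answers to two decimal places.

AD shifts right: new AD is Y = 5882 − 10P. With Pᵉ = 162, SRAS is Y = 2042 + 2P.
Short run: 5882 − 10P = 2042 + 2P gives 3840 = 12P, so P = 320.00 and Y = 5882 − 10P = 2682.00.
Y = 2682.00 is above potential 2366; expectations adjust and SRAS shifts left until Y = 2366.
Long run: on the new AD curve, 2366 = 5882 − 10P gives P = 351.60.

Short run: P = 320.00, Y = 2682.00. Long run: P = 351.60.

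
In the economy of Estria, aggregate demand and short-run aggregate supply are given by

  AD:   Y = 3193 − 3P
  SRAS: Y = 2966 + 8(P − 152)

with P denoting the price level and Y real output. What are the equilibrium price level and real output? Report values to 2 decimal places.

P = 131.18, Y = 2799.45

Write SRAS as Y = 2966 + 8P − 1216 = 1750 + 8P.
Set AD = SRAS: 3193 − 3P = 1750 + 8P, so 1443 = 11P and P = 131.18.
Substituting into AD, Y = 3193 − 3P = 2799.45.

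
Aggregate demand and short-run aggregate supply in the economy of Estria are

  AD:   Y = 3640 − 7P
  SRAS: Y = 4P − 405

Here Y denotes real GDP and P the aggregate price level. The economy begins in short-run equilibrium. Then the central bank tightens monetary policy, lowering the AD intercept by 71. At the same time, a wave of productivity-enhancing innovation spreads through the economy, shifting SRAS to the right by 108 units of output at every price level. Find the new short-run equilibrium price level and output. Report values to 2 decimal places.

P = 351.45, Y = 1108.82

After both shocks: AD is Y = 3569 − 7P and SRAS is Y = 4P − 297.
Setting them equal: 3866 = 11P, so P = 351.45.
Substituting into AD, Y = 1108.82.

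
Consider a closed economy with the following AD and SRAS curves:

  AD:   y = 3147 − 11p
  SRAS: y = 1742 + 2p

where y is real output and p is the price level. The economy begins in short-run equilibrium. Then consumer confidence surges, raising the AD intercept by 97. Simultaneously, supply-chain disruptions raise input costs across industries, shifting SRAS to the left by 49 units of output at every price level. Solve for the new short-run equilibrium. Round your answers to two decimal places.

After both shocks: AD is y = 3244 − 11p and SRAS is y = 1693 + 2p.
Setting them equal: 1551 = 13p, so p = 119.31.
Substituting into AD, y = 1931.62.

p = 119.31, y = 1931.62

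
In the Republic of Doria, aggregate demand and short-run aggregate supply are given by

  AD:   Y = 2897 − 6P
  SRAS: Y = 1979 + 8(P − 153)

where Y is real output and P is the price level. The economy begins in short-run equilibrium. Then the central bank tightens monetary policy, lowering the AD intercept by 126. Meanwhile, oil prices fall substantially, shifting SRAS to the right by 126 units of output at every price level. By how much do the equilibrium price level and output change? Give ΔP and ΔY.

ΔP = -18, ΔY = -18

After both shocks: AD is Y = 2771 − 6P and SRAS is Y = 881 + 8P.
Setting them equal: 1890 = 14P, so P = 135.
Y = 2771 − 6·135 = 1961.
Initially P = 153, Y = 1979, so ΔP = -18 and ΔY = -18.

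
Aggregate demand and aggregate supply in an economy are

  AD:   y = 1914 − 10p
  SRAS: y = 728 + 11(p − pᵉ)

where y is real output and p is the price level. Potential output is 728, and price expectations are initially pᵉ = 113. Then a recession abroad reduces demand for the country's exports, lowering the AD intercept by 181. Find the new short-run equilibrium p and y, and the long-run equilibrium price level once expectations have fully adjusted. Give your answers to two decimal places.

AD shifts left: new AD is y = 1733 − 10p. With pᵉ = 113, SRAS is y = 11p − 515.
Short run: 1733 − 10p = 11p − 515 gives 2248 = 21p, so p = 107.05 and y = 1733 − 10p = 662.52.
y = 662.52 is below potential 728; expectations adjust and SRAS shifts right until y = 728.
Long run: on the new AD curve, 728 = 1733 − 10p gives p = 100.50.

Short run: p = 107.05, y = 662.52. Long run: p = 100.50.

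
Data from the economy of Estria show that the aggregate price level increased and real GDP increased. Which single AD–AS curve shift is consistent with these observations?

AD shifted right

P rose and Y rose. An AD shift moves P and Y in the same direction; an SRAS shift moves them in opposite directions.
Here P and Y moved in the same direction, so the AD curve shifted.
Since Y rose, AD shifted right.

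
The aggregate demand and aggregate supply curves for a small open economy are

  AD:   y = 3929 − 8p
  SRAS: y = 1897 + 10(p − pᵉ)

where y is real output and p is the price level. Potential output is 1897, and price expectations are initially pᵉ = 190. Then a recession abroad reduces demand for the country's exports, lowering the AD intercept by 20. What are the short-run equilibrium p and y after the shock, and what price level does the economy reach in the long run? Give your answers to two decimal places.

AD shifts left: new AD is y = 3909 − 8p. With pᵉ = 190, SRAS is y = 10p − 3.
Short run: 3909 − 8p = 10p − 3 gives 3912 = 18p, so p = 217.33 and y = 3909 − 8p = 2170.33.
y = 2170.33 is above potential 1897; expectations adjust and SRAS shifts left until y = 1897.
Long run: on the new AD curve, 1897 = 3909 − 8p gives p = 251.50.

Short run: p = 217.33, y = 2170.33. Long run: p = 251.50.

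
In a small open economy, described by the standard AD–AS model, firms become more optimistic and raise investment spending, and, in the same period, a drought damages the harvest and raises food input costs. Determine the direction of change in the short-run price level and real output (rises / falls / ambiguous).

Price level: rises; output: ambiguous

The first event is a positive demand shock: AD shifts right, which by itself pushes P up and Y up.
The second is an adverse supply shock: SRAS shifts left, which by itself pushes P up and Y down.
Both shocks push P up, so P rises. The two shocks push Y in opposite directions, so the effect on Y is ambiguous.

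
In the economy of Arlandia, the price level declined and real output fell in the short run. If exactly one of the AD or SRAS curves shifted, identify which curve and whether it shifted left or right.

P fell and Y fell. An AD shift moves P and Y in the same direction; an SRAS shift moves them in opposite directions.
Here P and Y moved in the same direction, so the AD curve shifted.
Since Y fell, AD shifted left.

AD shifted left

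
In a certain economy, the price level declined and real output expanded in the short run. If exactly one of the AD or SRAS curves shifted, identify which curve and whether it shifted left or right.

P fell and Y rose. An AD shift moves P and Y in the same direction; an SRAS shift moves them in opposite directions.
Here P and Y moved in opposite directions, so the SRAS curve shifted.
Since Y rose, SRAS shifted right.

SRAS shifted right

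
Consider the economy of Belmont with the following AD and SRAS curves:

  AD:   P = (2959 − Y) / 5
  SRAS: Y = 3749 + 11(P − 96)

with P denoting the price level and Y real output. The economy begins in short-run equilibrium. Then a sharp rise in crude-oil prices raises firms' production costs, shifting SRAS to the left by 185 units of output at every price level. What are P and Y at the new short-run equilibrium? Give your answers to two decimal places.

This is a negative supply shock: SRAS shifts left.
New SRAS: Y = 2508 + 11P.
Set AD = SRAS: 2959 − 5P = 2508 + 11P, so 451 = 16P and P = 28.19.
Substituting into AD, Y = 2818.06.

P = 28.19, Y = 2818.06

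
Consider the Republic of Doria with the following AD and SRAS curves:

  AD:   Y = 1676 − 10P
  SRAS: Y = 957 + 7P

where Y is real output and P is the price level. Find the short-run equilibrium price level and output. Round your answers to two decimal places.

Set AD = SRAS: 1676 − 10P = 957 + 7P, so 719 = 17P and P = 42.29.
Substituting into AD, Y = 1676 − 10P = 1253.06.

P = 42.29, Y = 1253.06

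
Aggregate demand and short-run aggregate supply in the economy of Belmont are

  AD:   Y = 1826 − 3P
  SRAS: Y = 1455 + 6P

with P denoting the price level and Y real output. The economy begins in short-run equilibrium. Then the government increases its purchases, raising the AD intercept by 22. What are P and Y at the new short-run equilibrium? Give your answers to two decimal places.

This is a positive demand shock: AD shifts right.
New AD: Y = 1848 − 3P.
Set AD = SRAS: 1848 − 3P = 1455 + 6P, so 393 = 9P and P = 43.67.
Substituting into AD, Y = 1717.00.

P = 43.67, Y = 1717.00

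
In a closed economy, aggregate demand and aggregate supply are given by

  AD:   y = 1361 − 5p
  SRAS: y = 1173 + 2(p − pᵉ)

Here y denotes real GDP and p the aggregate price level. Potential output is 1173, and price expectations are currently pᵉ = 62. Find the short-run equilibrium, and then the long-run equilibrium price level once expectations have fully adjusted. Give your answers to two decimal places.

Short run: with pᵉ = 62, SRAS is y = 1049 + 2p. Setting AD = SRAS gives 312 = 7p, so p = 44.57 and y = 1361 − 5p = 1138.14.
Output 1138.14 is below potential 1173, so over time expected prices fall and SRAS shifts right until y returns to 1173.
Long run: y = 1173 on the AD curve gives 1173 = 1361 − 5p, so p = 37.60.

Short run: p = 44.57, y = 1138.14. Long run: p = 37.60.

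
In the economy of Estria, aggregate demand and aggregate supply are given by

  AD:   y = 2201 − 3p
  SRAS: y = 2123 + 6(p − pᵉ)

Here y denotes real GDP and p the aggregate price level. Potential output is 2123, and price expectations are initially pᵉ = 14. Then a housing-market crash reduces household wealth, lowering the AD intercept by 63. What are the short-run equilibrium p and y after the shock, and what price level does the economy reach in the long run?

AD shifts left: new AD is y = 2138 − 3p. With pᵉ = 14, SRAS is y = 2039 + 6p.
Short run: 2138 − 3p = 2039 + 6p gives 99 = 9p, so p = 11 and y = 2138 − 3·11 = 2105.
y = 2105 is below potential 2123; expectations adjust and SRAS shifts right until y = 2123.
Long run: on the new AD curve, 2123 = 2138 − 3p gives p = 5.

Short run: p = 11, y = 2105. Long run: p = 5.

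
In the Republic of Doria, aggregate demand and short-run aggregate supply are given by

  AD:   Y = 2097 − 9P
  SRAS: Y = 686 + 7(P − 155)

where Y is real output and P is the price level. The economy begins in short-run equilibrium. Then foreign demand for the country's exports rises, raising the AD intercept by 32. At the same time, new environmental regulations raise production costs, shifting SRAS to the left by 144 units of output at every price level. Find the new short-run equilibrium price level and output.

P = 167, Y = 626

After both shocks: AD is Y = 2129 − 9P and SRAS is Y = 7P − 543.
Setting them equal: 2672 = 16P, so P = 167.
Y = 2129 − 9·167 = 626.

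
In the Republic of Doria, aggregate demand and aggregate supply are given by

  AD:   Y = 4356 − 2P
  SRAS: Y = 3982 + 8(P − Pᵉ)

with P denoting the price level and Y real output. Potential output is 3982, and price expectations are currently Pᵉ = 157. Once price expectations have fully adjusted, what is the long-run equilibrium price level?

Long-run P = 187

Short run: with Pᵉ = 157, SRAS is Y = 2726 + 8P. Setting AD = SRAS gives 1630 = 10P, so P = 163 and Y = 4356 − 2·163 = 4030.
Output 4030 is above potential 3982, so over time expected prices rise and SRAS shifts left until Y returns to 3982.
Long run: Y = 3982 on the AD curve gives 3982 = 4356 − 2P, so P = 187.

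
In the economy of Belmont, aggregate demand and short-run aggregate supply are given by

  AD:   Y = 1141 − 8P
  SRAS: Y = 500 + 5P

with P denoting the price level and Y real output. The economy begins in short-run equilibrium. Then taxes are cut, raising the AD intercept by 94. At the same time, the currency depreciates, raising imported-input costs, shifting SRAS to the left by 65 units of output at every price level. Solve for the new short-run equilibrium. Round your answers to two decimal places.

After both shocks: AD is Y = 1235 − 8P and SRAS is Y = 435 + 5P.
Setting them equal: 800 = 13P, so P = 61.54.
Substituting into AD, Y = 742.69.

P = 61.54, Y = 742.69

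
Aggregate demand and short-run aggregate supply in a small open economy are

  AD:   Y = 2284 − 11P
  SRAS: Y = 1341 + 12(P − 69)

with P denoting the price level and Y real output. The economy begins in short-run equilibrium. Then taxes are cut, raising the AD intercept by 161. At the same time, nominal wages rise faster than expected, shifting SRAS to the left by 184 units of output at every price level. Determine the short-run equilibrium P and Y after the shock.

P = 92, Y = 1433

After both shocks: AD is Y = 2445 − 11P and SRAS is Y = 329 + 12P.
Setting them equal: 2116 = 23P, so P = 92.
Y = 2445 − 11·92 = 1433.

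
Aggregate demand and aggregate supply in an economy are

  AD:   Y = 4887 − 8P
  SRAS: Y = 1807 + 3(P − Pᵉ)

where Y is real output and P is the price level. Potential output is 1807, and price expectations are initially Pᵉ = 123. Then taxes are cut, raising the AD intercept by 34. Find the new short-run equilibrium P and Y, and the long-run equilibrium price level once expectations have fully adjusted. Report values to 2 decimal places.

AD shifts right: new AD is Y = 4921 − 8P. With Pᵉ = 123, SRAS is Y = 1438 + 3P.
Short run: 4921 − 8P = 1438 + 3P gives 3483 = 11P, so P = 316.64 and Y = 4921 − 8P = 2387.91.
Y = 2387.91 is above potential 1807; expectations adjust and SRAS shifts left until Y = 1807.
Long run: on the new AD curve, 1807 = 4921 − 8P gives P = 389.25.

Short run: P = 316.64, Y = 2387.91. Long run: P = 389.25.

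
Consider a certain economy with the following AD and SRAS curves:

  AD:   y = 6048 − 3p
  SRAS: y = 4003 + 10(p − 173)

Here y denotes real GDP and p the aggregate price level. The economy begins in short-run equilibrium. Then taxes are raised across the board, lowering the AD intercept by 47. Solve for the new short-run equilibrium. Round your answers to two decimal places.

This is a negative demand shock: AD shifts left.
New AD: y = 6001 − 3p.
SRAS can be written y = 2273 + 10p.
Set AD = SRAS: 6001 − 3p = 2273 + 10p, so 3728 = 13p and p = 286.77.
Substituting into AD, y = 5140.69.

p = 286.77, y = 5140.69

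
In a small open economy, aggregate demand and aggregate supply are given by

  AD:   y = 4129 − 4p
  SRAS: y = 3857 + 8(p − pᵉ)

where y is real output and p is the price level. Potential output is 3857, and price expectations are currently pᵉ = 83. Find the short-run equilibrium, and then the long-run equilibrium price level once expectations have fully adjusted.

Short run: with pᵉ = 83, SRAS is y = 3193 + 8p. Setting AD = SRAS gives 936 = 12p, so p = 78 and y = 4129 − 4·78 = 3817.
Output 3817 is below potential 3857, so over time expected prices fall and SRAS shifts right until y returns to 3857.
Long run: y = 3857 on the AD curve gives 3857 = 4129 − 4p, so p = 68.

Short run: p = 78, y = 3817. Long run: p = 68.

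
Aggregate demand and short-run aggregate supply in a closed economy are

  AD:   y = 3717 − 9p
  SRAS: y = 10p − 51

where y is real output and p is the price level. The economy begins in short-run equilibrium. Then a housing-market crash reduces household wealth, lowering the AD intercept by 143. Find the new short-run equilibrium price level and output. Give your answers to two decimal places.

This is a negative demand shock: AD shifts left.
New AD: y = 3574 − 9p.
Set AD = SRAS: 3574 − 9p = 10p − 51, so 3625 = 19p and p = 190.79.
Substituting into AD, y = 1856.89.

p = 190.79, y = 1856.89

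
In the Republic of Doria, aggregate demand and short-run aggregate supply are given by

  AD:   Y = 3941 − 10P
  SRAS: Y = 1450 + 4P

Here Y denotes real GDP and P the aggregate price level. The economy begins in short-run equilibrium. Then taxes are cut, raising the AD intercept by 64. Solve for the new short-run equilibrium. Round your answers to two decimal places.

P = 182.50, Y = 2180.00

This is a positive demand shock: AD shifts right.
New AD: Y = 4005 − 10P.
Set AD = SRAS: 4005 − 10P = 1450 + 4P, so 2555 = 14P and P = 182.50.
Substituting into AD, Y = 2180.00.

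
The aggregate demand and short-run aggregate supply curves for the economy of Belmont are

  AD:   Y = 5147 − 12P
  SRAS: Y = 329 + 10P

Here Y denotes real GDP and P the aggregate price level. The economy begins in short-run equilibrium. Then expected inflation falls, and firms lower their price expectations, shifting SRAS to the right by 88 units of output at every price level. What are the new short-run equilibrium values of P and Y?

This is a positive supply shock: SRAS shifts right.
New SRAS: Y = 417 + 10P.
Set AD = SRAS: 5147 − 12P = 417 + 10P, so 4730 = 22P and P = 215.
Y = 5147 − 12·215 = 2567.

P = 215, Y = 2567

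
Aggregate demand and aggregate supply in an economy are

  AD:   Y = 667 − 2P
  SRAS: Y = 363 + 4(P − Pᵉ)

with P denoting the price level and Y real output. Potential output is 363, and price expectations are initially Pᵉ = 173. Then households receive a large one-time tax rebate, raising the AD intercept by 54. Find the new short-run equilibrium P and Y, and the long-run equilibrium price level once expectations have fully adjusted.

AD shifts right: new AD is Y = 721 − 2P. With Pᵉ = 173, SRAS is Y = 4P − 329.
Short run: 721 − 2P = 4P − 329 gives 1050 = 6P, so P = 175 and Y = 721 − 2·175 = 371.
Y = 371 is above potential 363; expectations adjust and SRAS shifts left until Y = 363.
Long run: on the new AD curve, 363 = 721 − 2P gives P = 179.

Short run: P = 175, Y = 371. Long run: P = 179.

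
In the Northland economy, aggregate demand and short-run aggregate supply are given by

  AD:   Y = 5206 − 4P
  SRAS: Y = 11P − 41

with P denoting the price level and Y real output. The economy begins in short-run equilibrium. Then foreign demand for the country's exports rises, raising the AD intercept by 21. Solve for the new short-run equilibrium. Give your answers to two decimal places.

This is a positive demand shock: AD shifts right.
New AD: Y = 5227 − 4P.
Set AD = SRAS: 5227 − 4P = 11P − 41, so 5268 = 15P and P = 351.20.
Substituting into AD, Y = 3822.20.

P = 351.20, Y = 3822.20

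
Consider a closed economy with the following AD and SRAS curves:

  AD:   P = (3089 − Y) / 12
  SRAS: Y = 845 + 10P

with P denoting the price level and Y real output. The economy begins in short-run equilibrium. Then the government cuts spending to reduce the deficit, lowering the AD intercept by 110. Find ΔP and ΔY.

This is a negative demand shock: AD shifts left.
New AD: Y = 2979 − 12P.
Set AD = SRAS: 2979 − 12P = 845 + 10P, so 2134 = 22P and P = 97.
Y = 2979 − 12·97 = 1815.
Initially P = 102, Y = 1865, so ΔP = -5 and ΔY = -50.

ΔP = -5, ΔY = -50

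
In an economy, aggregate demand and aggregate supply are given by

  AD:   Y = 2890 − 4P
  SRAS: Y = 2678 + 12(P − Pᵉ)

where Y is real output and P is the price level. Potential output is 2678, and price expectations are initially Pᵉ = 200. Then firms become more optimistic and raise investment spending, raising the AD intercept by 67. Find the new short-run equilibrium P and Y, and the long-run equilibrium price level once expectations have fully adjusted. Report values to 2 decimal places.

Short run: P = 167.44, Y = 2287.25. Long run: P = 69.75.

AD shifts right: new AD is Y = 2957 − 4P. With Pᵉ = 200, SRAS is Y = 278 + 12P.
Short run: 2957 − 4P = 278 + 12P gives 2679 = 16P, so P = 167.44 and Y = 2957 − 4P = 2287.25.
Y = 2287.25 is below potential 2678; expectations adjust and SRAS shifts right until Y = 2678.
Long run: on the new AD curve, 2678 = 2957 − 4P gives P = 69.75.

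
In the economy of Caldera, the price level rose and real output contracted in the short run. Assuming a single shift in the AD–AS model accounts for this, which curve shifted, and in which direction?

P rose and Y fell. An AD shift moves P and Y in the same direction; an SRAS shift moves them in opposite directions.
Here P and Y moved in opposite directions, so the SRAS curve shifted.
Since Y fell, SRAS shifted left.

SRAS shifted left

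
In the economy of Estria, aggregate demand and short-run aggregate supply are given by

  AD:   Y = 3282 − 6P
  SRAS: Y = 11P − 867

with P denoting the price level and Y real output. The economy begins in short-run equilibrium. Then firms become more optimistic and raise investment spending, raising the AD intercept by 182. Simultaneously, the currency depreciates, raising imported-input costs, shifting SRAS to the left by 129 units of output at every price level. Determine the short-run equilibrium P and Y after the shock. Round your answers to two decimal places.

P = 262.35, Y = 1889.88

After both shocks: AD is Y = 3464 − 6P and SRAS is Y = 11P − 996.
Setting them equal: 4460 = 17P, so P = 262.35.
Substituting into AD, Y = 1889.88.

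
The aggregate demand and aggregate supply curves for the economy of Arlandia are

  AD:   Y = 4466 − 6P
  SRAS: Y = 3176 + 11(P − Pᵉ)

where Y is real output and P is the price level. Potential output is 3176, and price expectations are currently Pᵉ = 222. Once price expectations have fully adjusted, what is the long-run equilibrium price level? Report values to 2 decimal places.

Long-run P = 215.00

Short run: with Pᵉ = 222, SRAS is Y = 734 + 11P. Setting AD = SRAS gives 3732 = 17P, so P = 219.53 and Y = 4466 − 6P = 3148.82.
Output 3148.82 is below potential 3176, so over time expected prices fall and SRAS shifts right until Y returns to 3176.
Long run: Y = 3176 on the AD curve gives 3176 = 4466 − 6P, so P = 215.00.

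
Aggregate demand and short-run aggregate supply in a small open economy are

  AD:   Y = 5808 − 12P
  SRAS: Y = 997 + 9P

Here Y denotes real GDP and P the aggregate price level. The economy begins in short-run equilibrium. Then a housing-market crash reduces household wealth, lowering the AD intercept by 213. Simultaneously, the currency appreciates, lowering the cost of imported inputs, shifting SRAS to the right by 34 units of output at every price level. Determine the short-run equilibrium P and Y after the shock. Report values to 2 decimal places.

P = 217.33, Y = 2987.00

After both shocks: AD is Y = 5595 − 12P and SRAS is Y = 1031 + 9P.
Setting them equal: 4564 = 21P, so P = 217.33.
Substituting into AD, Y = 2987.00.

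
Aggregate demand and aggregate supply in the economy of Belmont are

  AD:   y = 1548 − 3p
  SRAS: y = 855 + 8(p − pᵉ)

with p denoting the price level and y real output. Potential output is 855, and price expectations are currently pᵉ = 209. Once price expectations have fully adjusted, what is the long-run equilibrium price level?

Short run: with pᵉ = 209, SRAS is y = 8p − 817. Setting AD = SRAS gives 2365 = 11p, so p = 215 and y = 1548 − 3·215 = 903.
Output 903 is above potential 855, so over time expected prices rise and SRAS shifts left until y returns to 855.
Long run: y = 855 on the AD curve gives 855 = 1548 − 3p, so p = 231.

Long-run p = 231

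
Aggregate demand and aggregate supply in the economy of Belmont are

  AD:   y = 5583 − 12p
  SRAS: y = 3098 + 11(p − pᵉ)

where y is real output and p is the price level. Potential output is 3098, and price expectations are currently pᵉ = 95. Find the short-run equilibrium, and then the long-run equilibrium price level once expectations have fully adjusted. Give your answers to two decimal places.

Short run: p = 153.48, y = 3741.26. Long run: p = 207.08.

Short run: with pᵉ = 95, SRAS is y = 2053 + 11p. Setting AD = SRAS gives 3530 = 23p, so p = 153.48 and y = 5583 − 12p = 3741.26.
Output 3741.26 is above potential 3098, so over time expected prices rise and SRAS shifts left until y returns to 3098.
Long run: y = 3098 on the AD curve gives 3098 = 5583 − 12p, so p = 207.08.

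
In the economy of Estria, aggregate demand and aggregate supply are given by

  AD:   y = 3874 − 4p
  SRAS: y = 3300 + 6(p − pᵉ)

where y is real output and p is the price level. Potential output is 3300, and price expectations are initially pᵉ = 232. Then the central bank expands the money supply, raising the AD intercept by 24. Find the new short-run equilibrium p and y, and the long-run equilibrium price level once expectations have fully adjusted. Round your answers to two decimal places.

Short run: p = 199.00, y = 3102.00. Long run: p = 149.50.

AD shifts right: new AD is y = 3898 − 4p. With pᵉ = 232, SRAS is y = 1908 + 6p.
Short run: 3898 − 4p = 1908 + 6p gives 1990 = 10p, so p = 199.00 and y = 3898 − 4p = 3102.00.
y = 3102.00 is below potential 3300; expectations adjust and SRAS shifts right until y = 3300.
Long run: on the new AD curve, 3300 = 3898 − 4p gives p = 149.50.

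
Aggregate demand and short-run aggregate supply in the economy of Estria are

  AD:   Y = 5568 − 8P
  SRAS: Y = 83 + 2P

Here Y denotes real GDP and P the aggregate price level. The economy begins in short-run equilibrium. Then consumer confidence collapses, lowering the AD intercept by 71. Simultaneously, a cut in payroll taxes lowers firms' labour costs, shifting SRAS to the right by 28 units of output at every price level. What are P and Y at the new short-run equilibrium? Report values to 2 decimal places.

After both shocks: AD is Y = 5497 − 8P and SRAS is Y = 111 + 2P.
Setting them equal: 5386 = 10P, so P = 538.60.
Substituting into AD, Y = 1188.20.

P = 538.60, Y = 1188.20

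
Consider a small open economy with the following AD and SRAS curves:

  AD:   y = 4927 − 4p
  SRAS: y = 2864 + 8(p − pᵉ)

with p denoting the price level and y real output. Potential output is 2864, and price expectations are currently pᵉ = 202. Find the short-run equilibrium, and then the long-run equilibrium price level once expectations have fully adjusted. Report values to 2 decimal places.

Short run: with pᵉ = 202, SRAS is y = 1248 + 8p. Setting AD = SRAS gives 3679 = 12p, so p = 306.58 and y = 4927 − 4p = 3700.67.
Output 3700.67 is above potential 2864, so over time expected prices rise and SRAS shifts left until y returns to 2864.
Long run: y = 2864 on the AD curve gives 2864 = 4927 − 4p, so p = 515.75.

Short run: p = 306.58, y = 3700.67. Long run: p = 515.75.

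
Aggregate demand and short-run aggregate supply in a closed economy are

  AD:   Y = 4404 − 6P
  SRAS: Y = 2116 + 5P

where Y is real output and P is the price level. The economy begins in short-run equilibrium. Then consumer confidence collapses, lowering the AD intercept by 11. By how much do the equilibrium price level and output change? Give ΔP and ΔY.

This is a negative demand shock: AD shifts left.
New AD: Y = 4393 − 6P.
Set AD = SRAS: 4393 − 6P = 2116 + 5P, so 2277 = 11P and P = 207.
Y = 4393 − 6·207 = 3151.
Initially P = 208, Y = 3156, so ΔP = -1 and ΔY = -5.

ΔP = -1, ΔY = -5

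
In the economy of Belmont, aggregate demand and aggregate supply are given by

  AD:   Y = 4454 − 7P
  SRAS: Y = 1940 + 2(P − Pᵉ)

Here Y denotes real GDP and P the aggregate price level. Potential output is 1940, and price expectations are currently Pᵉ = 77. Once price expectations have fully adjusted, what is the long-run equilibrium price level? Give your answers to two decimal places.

Long-run P = 359.14

Short run: with Pᵉ = 77, SRAS is Y = 1786 + 2P. Setting AD = SRAS gives 2668 = 9P, so P = 296.44 and Y = 4454 − 7P = 2378.89.
Output 2378.89 is above potential 1940, so over time expected prices rise and SRAS shifts left until Y returns to 1940.
Long run: Y = 1940 on the AD curve gives 1940 = 4454 − 7P, so P = 359.14.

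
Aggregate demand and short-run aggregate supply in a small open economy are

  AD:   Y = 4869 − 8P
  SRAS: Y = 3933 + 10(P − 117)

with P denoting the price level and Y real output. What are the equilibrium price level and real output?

Write SRAS as Y = 3933 + 10P − 1170 = 2763 + 10P.
Set AD = SRAS: 4869 − 8P = 2763 + 10P, so 2106 = 18P and P = 117.
Then Y = 4869 − 8·117 = 3933.

P = 117, Y = 3933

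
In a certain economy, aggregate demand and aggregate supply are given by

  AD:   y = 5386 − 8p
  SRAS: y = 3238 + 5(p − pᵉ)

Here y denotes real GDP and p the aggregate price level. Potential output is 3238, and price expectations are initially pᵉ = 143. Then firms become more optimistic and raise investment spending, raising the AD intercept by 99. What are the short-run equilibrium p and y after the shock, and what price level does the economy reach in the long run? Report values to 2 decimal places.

AD shifts right: new AD is y = 5485 − 8p. With pᵉ = 143, SRAS is y = 2523 + 5p.
Short run: 5485 − 8p = 2523 + 5p gives 2962 = 13p, so p = 227.85 and y = 5485 − 8p = 3662.23.
y = 3662.23 is above potential 3238; expectations adjust and SRAS shifts left until y = 3238.
Long run: on the new AD curve, 3238 = 5485 − 8p gives p = 280.88.

Short run: p = 227.85, y = 3662.23. Long run: p = 280.88.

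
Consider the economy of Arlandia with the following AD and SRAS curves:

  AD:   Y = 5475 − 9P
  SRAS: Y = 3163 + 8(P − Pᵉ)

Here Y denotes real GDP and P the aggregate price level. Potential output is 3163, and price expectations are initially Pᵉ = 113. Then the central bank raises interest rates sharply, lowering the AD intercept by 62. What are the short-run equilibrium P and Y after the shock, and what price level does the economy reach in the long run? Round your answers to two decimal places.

Short run: P = 185.53, Y = 3743.24. Long run: P = 250.00.

AD shifts left: new AD is Y = 5413 − 9P. With Pᵉ = 113, SRAS is Y = 2259 + 8P.
Short run: 5413 − 9P = 2259 + 8P gives 3154 = 17P, so P = 185.53 and Y = 5413 − 9P = 3743.24.
Y = 3743.24 is above potential 3163; expectations adjust and SRAS shifts left until Y = 3163.
Long run: on the new AD curve, 3163 = 5413 − 9P gives P = 250.00.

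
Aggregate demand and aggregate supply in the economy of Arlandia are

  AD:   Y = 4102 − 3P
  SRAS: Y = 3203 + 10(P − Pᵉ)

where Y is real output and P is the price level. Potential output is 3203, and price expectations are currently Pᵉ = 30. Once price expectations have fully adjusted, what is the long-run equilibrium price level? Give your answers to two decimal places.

Long-run P = 299.67

Short run: with Pᵉ = 30, SRAS is Y = 2903 + 10P. Setting AD = SRAS gives 1199 = 13P, so P = 92.23 and Y = 4102 − 3P = 3825.31.
Output 3825.31 is above potential 3203, so over time expected prices rise and SRAS shifts left until Y returns to 3203.
Long run: Y = 3203 on the AD curve gives 3203 = 4102 − 3P, so P = 299.67.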